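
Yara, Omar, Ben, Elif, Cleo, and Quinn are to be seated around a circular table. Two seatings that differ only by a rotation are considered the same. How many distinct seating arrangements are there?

Around a circle, 6 distinct people have 6!/6 = (5)! = 120 rotationally distinct seatings.

120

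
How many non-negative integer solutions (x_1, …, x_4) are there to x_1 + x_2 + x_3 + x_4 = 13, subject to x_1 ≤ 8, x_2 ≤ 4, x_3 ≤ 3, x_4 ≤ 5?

86

Without the upper bounds there are C(16,3) = 560 ways to split 13 among 4 variables.
Subtract solutions that violate a single cap (substitute x_i' = x_i − (cap_i+1)): x_1 ≥ 9 gives C(7,3) = 35; x_2 ≥ 5 gives C(11,3) = 165; x_3 ≥ 4 gives C(12,3) = 220; x_4 ≥ 6 gives C(10,3) = 120. Together 540.
Add back pairs where two caps are both exceeded: 0 + 1 + 0 + 35 + 10 + 20 = 66.
By inclusion–exclusion the count is 560 − 540 + 66 = 86.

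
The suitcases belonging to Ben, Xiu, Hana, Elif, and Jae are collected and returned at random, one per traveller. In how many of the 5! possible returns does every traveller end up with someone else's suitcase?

Count assignments avoiding every fixed point. For any j of the 5 travellers fixed to their own suitcase, the other 5−j can be arranged in (5−j)! ways.
By inclusion–exclusion this is Σ_{j=0}^{5} (−1)^j C(5,j)·(5−j)!.
Computing: 120 − 120 + 60 − 20 + 5 − 1 = 44.

44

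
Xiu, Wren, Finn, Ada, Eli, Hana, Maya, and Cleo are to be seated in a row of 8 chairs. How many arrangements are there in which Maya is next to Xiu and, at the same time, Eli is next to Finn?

2880

Treat {Maya,Xiu} as one block (2 orders) and {Eli,Finn} as another (2 orders).
That leaves 6 units to arrange: 2 × 2 × 6! = 4 × 720 = 2880.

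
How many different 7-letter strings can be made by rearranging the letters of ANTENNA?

420

Letter multiplicities in ANTENNA: A×2, E×1, N×3, T×1.
So there are 7! / (3!·2!) = 420 distinguishable arrangements.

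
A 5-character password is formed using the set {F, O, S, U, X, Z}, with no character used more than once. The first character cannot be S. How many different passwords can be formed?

600

The first character has 6−1 = 5 choices (anything except S).
The remaining 4 characters are filled from the other 5 symbols without repetition: 5 × 4 × 3 × 2 = 120.
Total: 5 × 120 = 600.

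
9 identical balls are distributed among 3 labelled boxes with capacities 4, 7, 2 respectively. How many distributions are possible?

12

By stars and bars, unrestricted non-negative solutions to x_1+…+x_3 = 9 number C(9+2,2) = 55.
Subtract solutions that violate a single cap (substitute x_i' = x_i − (cap_i+1)): x_1 ≥ 5 gives C(6,2) = 15; x_2 ≥ 8 gives C(3,2) = 3; x_3 ≥ 3 gives C(8,2) = 28. Together 46.
Add back pairs where two caps are both exceeded: 0 + 3 + 0 = 3.
By inclusion–exclusion the count is 55 − 46 + 3 = 12.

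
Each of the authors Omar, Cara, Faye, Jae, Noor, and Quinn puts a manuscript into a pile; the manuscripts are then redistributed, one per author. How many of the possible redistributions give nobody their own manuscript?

Let Aᵢ be the assignments in which author i gets their own manuscript. We want the size of the complement of A₁∪…∪A_6.
By inclusion–exclusion this is Σ_{j=0}^{6} (−1)^j C(6,j)·(6−j)!.
Computing: 720 − 720 + 360 − 120 + 30 − 6 + 1 = 265.

265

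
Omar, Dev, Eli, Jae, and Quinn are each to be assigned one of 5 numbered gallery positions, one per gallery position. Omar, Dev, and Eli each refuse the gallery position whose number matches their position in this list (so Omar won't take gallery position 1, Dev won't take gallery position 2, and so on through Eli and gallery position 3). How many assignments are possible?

Let Aᵢ (for i ∈ {1, 2, 3}) be the placements that put person i in their forbidden gallery position. Any j of these fix j positions, leaving (5−j)! ways to fill the rest, and there are C(3,j) ways to pick which j.
By inclusion–exclusion, the number of valid placements is Σ_{j=0}^{3} (−1)^j C(3,j)·(5−j)!.
Computing: 120 − 72 + 18 − 2 = 64.

64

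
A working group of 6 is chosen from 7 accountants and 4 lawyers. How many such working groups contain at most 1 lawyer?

91

Split by how many lawyers are chosen (0 through 1).
Sum: C(4,0)·C(7,6) + C(4,1)·C(7,5) = 7 + 84 = 91.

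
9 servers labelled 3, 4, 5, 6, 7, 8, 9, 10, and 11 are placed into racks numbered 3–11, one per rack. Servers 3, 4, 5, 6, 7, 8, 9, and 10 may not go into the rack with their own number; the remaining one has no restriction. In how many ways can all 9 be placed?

Let Aᵢ (for 3 ≤ i ≤ 10) be the placements that put server i in its forbidden rack. Any j of these fix j positions, leaving (9−j)! ways to fill the rest, and there are C(8,j) ways to pick which j.
By inclusion–exclusion, the number of valid placements is Σ_{j=0}^{8} (−1)^j C(8,j)·(9−j)!.
Computing: 362880 − 322560 + 141120 − 40320 + 8400 − 1344 + 168 − 16 + 1 = 148329.

148329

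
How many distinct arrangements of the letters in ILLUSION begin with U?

1260

With the first slot taken by U, it remains to arrange the other 7 letters (ILLSION).
Those 7 letters have I appearing twice and L appearing twice, giving (7)!/(2!·2!) = 1260.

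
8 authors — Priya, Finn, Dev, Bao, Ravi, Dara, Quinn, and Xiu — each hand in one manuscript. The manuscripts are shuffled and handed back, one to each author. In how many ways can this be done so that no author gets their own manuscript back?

14833

This is the derangement count D_8: permutations of 8 items with no fixed point.
By inclusion–exclusion this is Σ_{j=0}^{8} (−1)^j C(8,j)·(8−j)!.
Computing: 40320 − 40320 + 20160 − 6720 + 1680 − 336 + 56 − 8 + 1 = 14833.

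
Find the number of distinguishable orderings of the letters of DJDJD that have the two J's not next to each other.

There are 5!/(3!·2!) = 10 arrangements of DJDJD in total.
Arrangements with the J's together: treat JJ as one letter, giving (4)!/(3!) = 4.
Subtracting, 10 − 4 = 6 arrangements keep the J's apart.

6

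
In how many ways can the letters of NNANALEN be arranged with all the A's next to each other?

Treat the 2 copies of A as a single block. The multiset to arrange is then {AA, E, L, N, N, N, N}, 7 items in all.
That gives (7)!/(4!) = 210 arrangements.

210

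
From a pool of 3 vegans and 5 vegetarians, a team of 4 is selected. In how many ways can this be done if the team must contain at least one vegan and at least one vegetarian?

65

Unrestricted: C(8,4) = 70 ways to pick any 4 of the 8.
Selections missing a whole group: no vegans → C(5,4) = 5; no vegetarians → C(3,4) = 0.
Both groups omitted at once is impossible, so 70 − 5 = 65.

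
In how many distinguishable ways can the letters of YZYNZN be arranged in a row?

90

Letter multiplicities in YZYNZN: N×2, Y×2, Z×2.
The number of distinct arrangements is 6!/(2!·2!·2!) = 720/8 = 90.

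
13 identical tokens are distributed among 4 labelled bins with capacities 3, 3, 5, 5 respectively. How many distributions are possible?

By stars and bars, unrestricted non-negative solutions to x_1+…+x_4 = 13 number C(13+3,3) = 560.
Subtract solutions that violate a single cap (substitute x_i' = x_i − (cap_i+1)): x_1 ≥ 4 gives C(12,3) = 220; x_2 ≥ 4 gives C(12,3) = 220; x_3 ≥ 6 gives C(10,3) = 120; x_4 ≥ 6 gives C(10,3) = 120. Together 680.
Add back pairs where two caps are both exceeded: 56 + 20 + 20 + 20 + 20 + 4 = 140.
By inclusion–exclusion the count is 560 − 680 + 140 = 20.

20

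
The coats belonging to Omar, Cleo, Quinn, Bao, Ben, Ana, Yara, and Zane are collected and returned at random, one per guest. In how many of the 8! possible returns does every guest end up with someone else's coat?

Count assignments avoiding every fixed point. For any j of the 8 guests fixed to their own coat, the other 8−j can be arranged in (8−j)! ways.
By inclusion–exclusion this is Σ_{j=0}^{8} (−1)^j C(8,j)·(8−j)!.
Computing: 40320 − 40320 + 20160 − 6720 + 1680 − 336 + 56 − 8 + 1 = 14833.

14833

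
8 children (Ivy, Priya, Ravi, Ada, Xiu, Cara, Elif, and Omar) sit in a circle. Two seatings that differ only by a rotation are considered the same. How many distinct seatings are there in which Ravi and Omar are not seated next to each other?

3600

All circular seatings of 8 people number (7)! = 5040.
Seatings with Ravi beside Omar: treat them as a block with 2 internal orders, giving 2 × (6)! = 1440.
Subtracting, 5040 − 1440 = 3600.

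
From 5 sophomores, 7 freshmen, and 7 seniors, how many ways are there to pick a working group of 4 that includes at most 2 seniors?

Split by how many seniors are chosen (0 through 2).
Sum: C(7,0)·C(12,4) + C(7,1)·C(12,3) + C(7,2)·C(12,2) = 495 + 1540 + 1386 = 3421.

3421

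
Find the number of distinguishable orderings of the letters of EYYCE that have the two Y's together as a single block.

Treat the 2 copies of Y as a single block. The multiset to arrange is then {YY, C, E, E}, 4 items in all.
That gives (4)!/(2!) = 12 arrangements.

12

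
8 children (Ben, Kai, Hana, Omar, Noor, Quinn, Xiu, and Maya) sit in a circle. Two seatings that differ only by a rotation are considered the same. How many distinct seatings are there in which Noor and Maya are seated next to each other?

Treat {Noor, Maya} as one unit (2 internal orders) and seat the resulting 7 units around the table: (6)! circular arrangements.
So 2 × (6)! = 2 × 720 = 1440.

1440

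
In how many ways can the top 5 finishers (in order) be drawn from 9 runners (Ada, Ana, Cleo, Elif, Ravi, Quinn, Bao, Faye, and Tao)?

This is an ordered selection of 5 from 9: P(9,5).
That gives 9 × 8 × 7 × 6 × 5 = 15120.

15120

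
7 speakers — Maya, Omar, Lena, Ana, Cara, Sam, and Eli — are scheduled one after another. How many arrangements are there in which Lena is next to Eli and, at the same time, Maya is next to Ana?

Treat {Lena,Eli} as one block (2 orders) and {Maya,Ana} as another (2 orders).
That leaves 5 units to arrange: 2 × 2 × 5! = 4 × 120 = 480.

480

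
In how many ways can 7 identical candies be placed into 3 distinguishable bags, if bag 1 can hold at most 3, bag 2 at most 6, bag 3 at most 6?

Without the upper bounds there are C(9,2) = 36 ways to split 7 among 3 bags.
Subtract solutions that violate a single cap (substitute x_i' = x_i − (cap_i+1)): x_1 ≥ 4 gives C(5,2) = 10; x_2 ≥ 7 gives C(2,2) = 1; x_3 ≥ 7 gives C(2,2) = 1. Together 12.
No two caps can be exceeded simultaneously, so the pair terms are all 0.
By inclusion–exclusion the count is 36 − 12 + 0 = 24.

24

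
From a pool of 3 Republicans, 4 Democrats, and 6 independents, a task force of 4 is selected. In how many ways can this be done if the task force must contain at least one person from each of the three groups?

With no constraint there are C(13,4) = 715 possible selections.
Subtract selections that omit an entire group: no Republicans → C(10,4) = 210; no Democrats → C(9,4) = 126; no independents → C(7,4) = 35.
Add back selections omitting two groups (i.e. drawn from a single group): C(3,4) + C(4,4) + C(6,4) = 16.
By inclusion–exclusion: 715 − 371 + 16 = 360.

360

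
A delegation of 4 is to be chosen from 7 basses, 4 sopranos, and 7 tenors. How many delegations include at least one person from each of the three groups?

With no constraint there are C(18,4) = 3060 possible selections.
Selections missing a whole group: no basses → C(11,4) = 330; no sopranos → C(14,4) = 1001; no tenors → C(11,4) = 330.
Add back selections omitting two groups (i.e. drawn from a single group): C(7,4) + C(4,4) + C(7,4) = 71.
By inclusion–exclusion: 3060 − 1661 + 71 = 1470.

1470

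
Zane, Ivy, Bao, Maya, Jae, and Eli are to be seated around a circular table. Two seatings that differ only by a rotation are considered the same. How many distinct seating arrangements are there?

Around a circle, 6 distinct people have 6!/6 = (5)! = 120 rotationally distinct seatings.

120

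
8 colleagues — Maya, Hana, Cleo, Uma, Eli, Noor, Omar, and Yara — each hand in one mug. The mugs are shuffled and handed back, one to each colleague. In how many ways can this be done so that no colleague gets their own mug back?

14833

Count assignments avoiding every fixed point. For any j of the 8 colleagues fixed to their own mug, the other 8−j can be arranged in (8−j)! ways.
By inclusion–exclusion this is Σ_{j=0}^{8} (−1)^j C(8,j)·(8−j)!.
Computing: 40320 − 40320 + 20160 − 6720 + 1680 − 336 + 56 − 8 + 1 = 14833.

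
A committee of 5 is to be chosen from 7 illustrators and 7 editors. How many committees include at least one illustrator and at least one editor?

1960

Total 5-person selections from all 14: C(14,5) = 2002.
Subtract selections that omit an entire group: no illustrators → C(7,5) = 21; no editors → C(7,5) = 21.
Both groups omitted at once is impossible, so 2002 − 42 = 1960.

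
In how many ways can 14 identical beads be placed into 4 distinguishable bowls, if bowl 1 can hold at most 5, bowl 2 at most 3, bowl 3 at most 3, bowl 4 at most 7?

By stars and bars, unrestricted non-negative solutions to x_1+…+x_4 = 14 number C(14+3,3) = 680.
Subtract solutions that violate a single cap (substitute x_i' = x_i − (cap_i+1)): x_1 ≥ 6 gives C(11,3) = 165; x_2 ≥ 4 gives C(13,3) = 286; x_3 ≥ 4 gives C(13,3) = 286; x_4 ≥ 8 gives C(9,3) = 84. Together 821.
Add back pairs where two caps are both exceeded: 35 + 35 + 1 + 84 + 10 + 10 = 175.
Subtract triples: 1 + 0 + 0 + 0 = 1.
By inclusion–exclusion the count is 680 − 821 + 175 − 1 = 33.

33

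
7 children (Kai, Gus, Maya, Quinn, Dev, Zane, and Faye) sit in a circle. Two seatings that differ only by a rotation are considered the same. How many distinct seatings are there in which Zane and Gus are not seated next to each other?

All circular seatings of 7 people number (6)! = 720.
Seatings with Zane beside Gus: treat them as a block with 2 internal orders, giving 2 × (5)! = 240.
Subtracting, 720 − 240 = 480.

480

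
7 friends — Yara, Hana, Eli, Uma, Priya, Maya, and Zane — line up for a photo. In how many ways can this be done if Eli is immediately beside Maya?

1440

Treat {Eli, Maya} as a single unit. There are 6 units to order, and the pair itself can be ordered 2 ways.
That gives 2 × 6! = 2 × 720 = 1440.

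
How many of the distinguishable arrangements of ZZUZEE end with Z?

Fix Z in the last position and arrange the remaining 5 letters.
Those 5 letters have E appearing twice and Z appearing twice, giving (5)!/(2!·2!) = 30.

30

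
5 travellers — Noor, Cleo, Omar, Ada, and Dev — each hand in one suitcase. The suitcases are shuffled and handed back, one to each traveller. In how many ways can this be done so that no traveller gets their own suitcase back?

44

Let Aᵢ be the assignments in which traveller i gets their own suitcase. We want the size of the complement of A₁∪…∪A_5.
By inclusion–exclusion this is Σ_{j=0}^{5} (−1)^j C(5,j)·(5−j)!.
Computing: 120 − 120 + 60 − 20 + 5 − 1 = 44.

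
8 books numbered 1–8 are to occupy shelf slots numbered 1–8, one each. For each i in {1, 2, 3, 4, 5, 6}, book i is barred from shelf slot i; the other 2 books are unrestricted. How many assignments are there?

Let Aᵢ (for 1 ≤ i ≤ 6) be the placements that put book i in its forbidden shelf slot. Any j of these fix j positions, leaving (8−j)! ways to fill the rest, and there are C(6,j) ways to pick which j.
By inclusion–exclusion, the number of valid placements is Σ_{j=0}^{6} (−1)^j C(6,j)·(8−j)!.
Computing: 40320 − 30240 + 10800 − 2400 + 360 − 36 + 2 = 18806.

18806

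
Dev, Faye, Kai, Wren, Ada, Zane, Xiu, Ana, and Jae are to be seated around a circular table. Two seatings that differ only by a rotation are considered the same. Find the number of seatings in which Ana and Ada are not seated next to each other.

30240

All circular seatings of 9 people number (8)! = 40320.
Those with Ana next to Ada: fuse the pair into one unit and seat 8 units around a circle — 2·(7)! = 10080.
Subtracting, 40320 − 10080 = 30240.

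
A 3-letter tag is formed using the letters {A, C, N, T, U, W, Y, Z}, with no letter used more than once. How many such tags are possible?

This is a permutation of 3 out of 8: P(8,3) = 8!/5!.
That product is 8 × 7 × 6 = 336.

336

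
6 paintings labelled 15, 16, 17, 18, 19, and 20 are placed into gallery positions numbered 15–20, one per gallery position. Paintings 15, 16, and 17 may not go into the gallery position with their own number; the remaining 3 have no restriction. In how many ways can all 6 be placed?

Let Aᵢ (for i ∈ {15, 16, 17}) be the placements that put painting i in its forbidden gallery position. Any j of these fix j positions, leaving (6−j)! ways to fill the rest, and there are C(3,j) ways to pick which j.
By inclusion–exclusion, the number of valid placements is Σ_{j=0}^{3} (−1)^j C(3,j)·(6−j)!.
Computing: 720 − 360 + 72 − 6 = 426.

426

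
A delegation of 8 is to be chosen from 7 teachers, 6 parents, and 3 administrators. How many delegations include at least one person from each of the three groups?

11529

Unrestricted: C(16,8) = 12870 ways to pick any 8 of the 16.
Selections missing a whole group: no teachers → C(9,8) = 9; no parents → C(10,8) = 45; no administrators → C(13,8) = 1287.
Add back selections omitting two groups (i.e. drawn from a single group): C(7,8) + C(6,8) + C(3,8) = 0.
By inclusion–exclusion: 12870 − 1341 + 0 = 11529.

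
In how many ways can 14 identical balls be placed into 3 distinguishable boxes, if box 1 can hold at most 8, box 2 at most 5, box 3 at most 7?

27

Ignoring the caps, the number of non-negative solutions to x_1+…+x_3 = 14 is C(16,2) = 120.
Subtract solutions that violate a single cap (substitute x_i' = x_i − (cap_i+1)): x_1 ≥ 9 gives C(7,2) = 21; x_2 ≥ 6 gives C(10,2) = 45; x_3 ≥ 8 gives C(8,2) = 28. Together 94.
Add back pairs where two caps are both exceeded: 0 + 0 + 1 = 1.
By inclusion–exclusion the count is 120 − 94 + 1 = 27.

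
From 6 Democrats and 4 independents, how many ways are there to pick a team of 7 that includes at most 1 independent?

4

Split by how many independents are chosen (0 through 1).
Sum: C(4,0)·C(6,7) + C(4,1)·C(6,6) = 0 + 4 = 4.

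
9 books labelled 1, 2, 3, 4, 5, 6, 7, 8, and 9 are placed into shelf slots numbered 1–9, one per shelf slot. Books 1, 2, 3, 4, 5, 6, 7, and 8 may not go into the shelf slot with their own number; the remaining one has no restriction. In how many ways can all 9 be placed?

Let Aᵢ (for 1 ≤ i ≤ 8) be the placements that put book i in its forbidden shelf slot. Any j of these fix j positions, leaving (9−j)! ways to fill the rest, and there are C(8,j) ways to pick which j.
By inclusion–exclusion, the number of valid placements is Σ_{j=0}^{8} (−1)^j C(8,j)·(9−j)!.
Computing: 362880 − 322560 + 141120 − 40320 + 8400 − 1344 + 168 − 16 + 1 = 148329.

148329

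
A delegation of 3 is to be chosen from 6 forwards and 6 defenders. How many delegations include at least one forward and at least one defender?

With no constraint there are C(12,3) = 220 possible selections.
Subtract selections that omit an entire group: no forwards → C(6,3) = 20; no defenders → C(6,3) = 20.
Both groups omitted at once is impossible, so 220 − 40 = 180.

180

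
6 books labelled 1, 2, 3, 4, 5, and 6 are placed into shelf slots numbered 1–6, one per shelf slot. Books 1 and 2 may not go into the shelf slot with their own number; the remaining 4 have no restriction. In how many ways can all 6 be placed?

504

Let Aᵢ (for i ∈ {1, 2}) be the placements that put book i in its forbidden shelf slot. Any j of these fix j positions, leaving (6−j)! ways to fill the rest, and there are C(2,j) ways to pick which j.
By inclusion–exclusion, the number of valid placements is Σ_{j=0}^{2} (−1)^j C(2,j)·(6−j)!.
Computing: 720 − 240 + 24 = 504.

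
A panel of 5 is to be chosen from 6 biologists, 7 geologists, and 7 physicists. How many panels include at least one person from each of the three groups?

Unrestricted: C(20,5) = 15504 ways to pick any 5 of the 20.
Selections missing a whole group: no biologists → C(14,5) = 2002; no geologists → C(13,5) = 1287; no physicists → C(13,5) = 1287.
Add back selections omitting two groups (i.e. drawn from a single group): C(6,5) + C(7,5) + C(7,5) = 48.
By inclusion–exclusion: 15504 − 4576 + 48 = 10976.

10976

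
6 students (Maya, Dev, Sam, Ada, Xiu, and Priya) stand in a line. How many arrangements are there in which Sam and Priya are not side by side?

480

There are 6! = 720 arrangements in all. If Sam and Priya are adjacent, merging them into one block gives 2·(5)! = 240 arrangements.
So 720 − 240 = 480 arrangements keep them apart.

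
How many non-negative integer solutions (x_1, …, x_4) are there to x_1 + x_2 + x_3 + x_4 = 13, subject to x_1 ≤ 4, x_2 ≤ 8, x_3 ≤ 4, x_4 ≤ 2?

44

Without the upper bounds there are C(16,3) = 560 ways to split 13 among 4 variables.
Subtract solutions that violate a single cap (substitute x_i' = x_i − (cap_i+1)): x_1 ≥ 5 gives C(11,3) = 165; x_2 ≥ 9 gives C(7,3) = 35; x_3 ≥ 5 gives C(11,3) = 165; x_4 ≥ 3 gives C(13,3) = 286. Together 651.
Add back pairs where two caps are both exceeded: 0 + 20 + 56 + 0 + 4 + 56 = 136.
Subtract triples: 0 + 0 + 1 + 0 = 1.
By inclusion–exclusion the count is 560 − 651 + 136 − 1 = 44.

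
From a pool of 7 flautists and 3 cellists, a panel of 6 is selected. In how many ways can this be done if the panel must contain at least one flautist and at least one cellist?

203

Total 6-person selections from all 10: C(10,6) = 210.
Selections missing a whole group: no flautists → C(3,6) = 0; no cellists → C(7,6) = 7.
Both groups omitted at once is impossible, so 210 − 7 = 203.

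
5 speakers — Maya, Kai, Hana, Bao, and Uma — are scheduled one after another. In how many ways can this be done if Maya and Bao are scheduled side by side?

Treat {Maya, Bao} as a single unit. There are 4 units to order, and the pair itself can be ordered 2 ways.
That gives 2 × 4! = 2 × 24 = 48.

48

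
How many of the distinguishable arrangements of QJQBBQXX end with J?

210

With the last slot taken by J, it remains to arrange the other 7 letters (QQBBQXX).
Those 7 letters have B appearing twice, Q appearing 3 times, and X appearing twice, giving (7)!/(3!·2!·2!) = 210.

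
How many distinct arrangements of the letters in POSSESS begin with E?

Fix E in the first position and arrange the remaining 6 letters.
Those 6 letters have S appearing 4 times, giving (6)!/(4!) = 30.

30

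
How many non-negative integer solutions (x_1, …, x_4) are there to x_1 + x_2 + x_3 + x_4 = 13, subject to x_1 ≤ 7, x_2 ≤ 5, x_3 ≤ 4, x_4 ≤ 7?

Ignoring the caps, the number of non-negative solutions to x_1+…+x_4 = 13 is C(16,3) = 560.
Subtract solutions that violate a single cap (substitute x_i' = x_i − (cap_i+1)): x_1 ≥ 8 gives C(8,3) = 56; x_2 ≥ 6 gives C(10,3) = 120; x_3 ≥ 5 gives C(11,3) = 165; x_4 ≥ 8 gives C(8,3) = 56. Together 397.
Add back pairs where two caps are both exceeded: 0 + 1 + 0 + 10 + 0 + 1 = 12.
By inclusion–exclusion the count is 560 − 397 + 12 = 175.

175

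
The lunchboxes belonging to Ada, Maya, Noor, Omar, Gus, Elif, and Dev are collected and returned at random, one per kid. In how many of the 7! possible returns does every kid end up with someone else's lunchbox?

Let Aᵢ be the assignments in which kid i gets their own lunchbox. We want the size of the complement of A₁∪…∪A_7.
By inclusion–exclusion this is Σ_{j=0}^{7} (−1)^j C(7,j)·(7−j)!.
Computing: 5040 − 5040 + 2520 − 840 + 210 − 42 + 7 − 1 = 1854.

1854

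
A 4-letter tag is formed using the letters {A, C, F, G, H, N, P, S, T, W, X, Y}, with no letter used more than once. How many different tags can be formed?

11880

Choose and order 4 of the 12 symbols: the first letter has 12 options, the next 11, then 10, 9.
That product is 12 × 11 × 10 × 9 = 11880.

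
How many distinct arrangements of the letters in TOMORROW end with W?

420

Fix W in the last position and arrange the remaining 7 letters.
Those 7 letters have O appearing 3 times and R appearing twice, giving (7)!/(3!·2!) = 420.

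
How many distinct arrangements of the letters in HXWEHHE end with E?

120

With the last slot taken by E, it remains to arrange the other 6 letters (HXWHHE).
Those 6 letters have H appearing 3 times, giving (6)!/(3!) = 120.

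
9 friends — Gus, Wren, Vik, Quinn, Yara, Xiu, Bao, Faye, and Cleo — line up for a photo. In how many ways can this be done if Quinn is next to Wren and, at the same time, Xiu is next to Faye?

Treat {Quinn,Wren} as one block (2 orders) and {Xiu,Faye} as another (2 orders).
That leaves 7 units to arrange: 2 × 2 × 7! = 4 × 5040 = 20160.

20160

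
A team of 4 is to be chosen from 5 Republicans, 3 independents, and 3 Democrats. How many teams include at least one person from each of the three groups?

With no constraint there are C(11,4) = 330 possible selections.
Subtract selections that omit an entire group: no Republicans → C(6,4) = 15; no independents → C(8,4) = 70; no Democrats → C(8,4) = 70.
Add back selections omitting two groups (i.e. drawn from a single group): C(5,4) + C(3,4) + C(3,4) = 5.
By inclusion–exclusion: 330 − 155 + 5 = 180.

180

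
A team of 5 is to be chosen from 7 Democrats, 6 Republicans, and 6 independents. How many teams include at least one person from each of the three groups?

Unrestricted: C(19,5) = 11628 ways to pick any 5 of the 19.
Selections missing a whole group: no Democrats → C(12,5) = 792; no Republicans → C(13,5) = 1287; no independents → C(13,5) = 1287.
Add back selections omitting two groups (i.e. drawn from a single group): C(7,5) + C(6,5) + C(6,5) = 33.
By inclusion–exclusion: 11628 − 3366 + 33 = 8295.

8295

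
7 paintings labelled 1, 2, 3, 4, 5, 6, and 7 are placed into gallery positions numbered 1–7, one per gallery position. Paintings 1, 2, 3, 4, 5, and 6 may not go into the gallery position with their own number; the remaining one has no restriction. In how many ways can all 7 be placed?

Let Aᵢ (for 1 ≤ i ≤ 6) be the placements that put painting i in its forbidden gallery position. Any j of these fix j positions, leaving (7−j)! ways to fill the rest, and there are C(6,j) ways to pick which j.
By inclusion–exclusion, the number of valid placements is Σ_{j=0}^{6} (−1)^j C(6,j)·(7−j)!.
Computing: 5040 − 4320 + 1800 − 480 + 90 − 12 + 1 = 2119.

2119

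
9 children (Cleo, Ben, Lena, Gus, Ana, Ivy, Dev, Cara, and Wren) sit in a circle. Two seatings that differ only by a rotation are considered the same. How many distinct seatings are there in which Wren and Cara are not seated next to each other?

30240

Without the restriction there are (8)! = 40320 seatings.
Seatings with Wren beside Cara: treat them as a block with 2 internal orders, giving 2 × (7)! = 10080.
Subtracting, 40320 − 10080 = 30240.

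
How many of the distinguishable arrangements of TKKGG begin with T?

With the first slot taken by T, it remains to arrange the other 4 letters (KKGG).
Those 4 letters have G appearing twice and K appearing twice, giving (4)!/(2!·2!) = 6.

6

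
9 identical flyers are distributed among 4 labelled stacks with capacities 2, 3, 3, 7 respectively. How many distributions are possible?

By stars and bars, unrestricted non-negative solutions to x_1+…+x_4 = 9 number C(9+3,3) = 220.
Subtract solutions that violate a single cap (substitute x_i' = x_i − (cap_i+1)): x_1 ≥ 3 gives C(9,3) = 84; x_2 ≥ 4 gives C(8,3) = 56; x_3 ≥ 4 gives C(8,3) = 56; x_4 ≥ 8 gives C(4,3) = 4. Together 200.
Add back pairs where two caps are both exceeded: 10 + 10 + 0 + 4 + 0 + 0 = 24.
By inclusion–exclusion the count is 220 − 200 + 24 = 44.

44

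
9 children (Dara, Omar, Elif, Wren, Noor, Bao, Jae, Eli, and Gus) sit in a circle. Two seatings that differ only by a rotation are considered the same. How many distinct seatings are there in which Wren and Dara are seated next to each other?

10080

Treat {Wren, Dara} as one unit (2 internal orders) and seat the resulting 8 units around the table: (7)! circular arrangements.
So 2 × (7)! = 2 × 5040 = 10080.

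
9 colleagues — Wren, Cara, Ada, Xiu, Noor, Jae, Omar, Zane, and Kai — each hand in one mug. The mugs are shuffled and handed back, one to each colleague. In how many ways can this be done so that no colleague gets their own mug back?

133496

Count assignments avoiding every fixed point. For any j of the 9 colleagues fixed to their own mug, the other 9−j can be arranged in (9−j)! ways.
By inclusion–exclusion this is Σ_{j=0}^{9} (−1)^j C(9,j)·(9−j)!.
Computing: 362880 − 362880 + 181440 − 60480 + 15120 − 3024 + 504 − 72 + 9 − 1 = 133496.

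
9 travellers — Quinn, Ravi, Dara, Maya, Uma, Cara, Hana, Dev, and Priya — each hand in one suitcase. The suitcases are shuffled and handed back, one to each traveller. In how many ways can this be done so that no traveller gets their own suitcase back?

This is the derangement count D_9: permutations of 9 items with no fixed point.
By inclusion–exclusion this is Σ_{j=0}^{9} (−1)^j C(9,j)·(9−j)!.
Computing: 362880 − 362880 + 181440 − 60480 + 15120 − 3024 + 504 − 72 + 9 − 1 = 133496.

133496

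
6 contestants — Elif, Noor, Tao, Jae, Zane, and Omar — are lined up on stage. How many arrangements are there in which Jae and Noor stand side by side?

Treat {Jae, Noor} as a single unit. There are 5 units to order, and the pair itself can be ordered 2 ways.
So the count is 2·(5)! = 240.

240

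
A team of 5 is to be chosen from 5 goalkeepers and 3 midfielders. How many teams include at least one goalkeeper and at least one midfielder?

Total 5-person selections from all 8: C(8,5) = 56.
Selections missing a whole group: no goalkeepers → C(3,5) = 0; no midfielders → C(5,5) = 1.
Both groups omitted at once is impossible, so 56 − 1 = 55.

55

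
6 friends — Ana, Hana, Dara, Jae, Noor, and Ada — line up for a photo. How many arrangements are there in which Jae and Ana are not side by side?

480

Of the 6! = 720 arrangements, those with Jae and Ana adjacent number 2 × 5! = 240 (treat the pair as a block with 2 internal orders).
So 720 − 240 = 480 arrangements keep them apart.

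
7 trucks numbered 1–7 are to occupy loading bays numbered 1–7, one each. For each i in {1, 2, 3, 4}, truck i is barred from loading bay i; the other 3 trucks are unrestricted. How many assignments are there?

2790

Let Aᵢ (for 1 ≤ i ≤ 4) be the placements that put truck i in its forbidden loading bay. Any j of these fix j positions, leaving (7−j)! ways to fill the rest, and there are C(4,j) ways to pick which j.
By inclusion–exclusion, the number of valid placements is Σ_{j=0}^{4} (−1)^j C(4,j)·(7−j)!.
Computing: 5040 − 2880 + 720 − 96 + 6 = 2790.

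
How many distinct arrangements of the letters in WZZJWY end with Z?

With the last slot taken by Z, it remains to arrange the other 5 letters (WZJWY).
Those 5 letters have W appearing twice, giving (5)!/(2!) = 60.

60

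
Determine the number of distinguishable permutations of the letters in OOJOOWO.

42

The 7 letters of OOJOOWO have repeats: O appearing 5 times.
So there are 7! / (5!) = 42 distinguishable arrangements.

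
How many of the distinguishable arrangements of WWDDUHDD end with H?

With the last slot taken by H, it remains to arrange the other 7 letters (WWDDUDD).
Those 7 letters have D appearing 4 times and W appearing twice, giving (7)!/(4!·2!) = 105.

105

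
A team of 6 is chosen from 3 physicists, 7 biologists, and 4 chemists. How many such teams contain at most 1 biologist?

Split by how many biologists are chosen (0 through 1).
Sum: C(7,0)·C(7,6) + C(7,1)·C(7,5) = 7 + 147 = 154.

154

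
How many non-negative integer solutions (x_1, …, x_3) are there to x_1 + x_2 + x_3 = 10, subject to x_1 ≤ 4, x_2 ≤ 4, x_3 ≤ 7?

19

Ignoring the caps, the number of non-negative solutions to x_1+…+x_3 = 10 is C(12,2) = 66.
Subtract solutions that violate a single cap (substitute x_i' = x_i − (cap_i+1)): x_1 ≥ 5 gives C(7,2) = 21; x_2 ≥ 5 gives C(7,2) = 21; x_3 ≥ 8 gives C(4,2) = 6. Together 48.
Add back pairs where two caps are both exceeded: 1 + 0 + 0 = 1.
By inclusion–exclusion the count is 66 − 48 + 1 = 19.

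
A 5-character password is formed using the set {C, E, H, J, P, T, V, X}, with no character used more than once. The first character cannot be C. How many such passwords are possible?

The first character has 8−1 = 7 choices (anything except C).
The remaining 4 characters are filled from the other 7 symbols without repetition: 7 × 6 × 5 × 4 = 840.
Total: 7 × 840 = 5880.

5880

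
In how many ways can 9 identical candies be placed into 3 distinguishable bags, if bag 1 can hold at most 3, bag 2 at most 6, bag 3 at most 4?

14

By stars and bars, unrestricted non-negative solutions to x_1+…+x_3 = 9 number C(9+2,2) = 55.
Subtract solutions that violate a single cap (substitute x_i' = x_i − (cap_i+1)): x_1 ≥ 4 gives C(7,2) = 21; x_2 ≥ 7 gives C(4,2) = 6; x_3 ≥ 5 gives C(6,2) = 15. Together 42.
Add back pairs where two caps are both exceeded: 0 + 1 + 0 = 1.
By inclusion–exclusion the count is 55 − 42 + 1 = 14.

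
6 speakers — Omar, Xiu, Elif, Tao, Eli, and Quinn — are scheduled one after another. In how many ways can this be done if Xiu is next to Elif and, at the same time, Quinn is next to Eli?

Treat {Xiu,Elif} as one block (2 orders) and {Quinn,Eli} as another (2 orders).
That leaves 4 units to arrange: 2 × 2 × 4! = 4 × 24 = 96.

96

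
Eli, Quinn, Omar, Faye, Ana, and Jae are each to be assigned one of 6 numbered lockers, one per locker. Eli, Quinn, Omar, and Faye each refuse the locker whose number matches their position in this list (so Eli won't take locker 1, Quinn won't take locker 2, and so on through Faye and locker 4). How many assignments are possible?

362

Let Aᵢ (for 1 ≤ i ≤ 4) be the placements that put person i in their forbidden locker. Any j of these fix j positions, leaving (6−j)! ways to fill the rest, and there are C(4,j) ways to pick which j.
By inclusion–exclusion, the number of valid placements is Σ_{j=0}^{4} (−1)^j C(4,j)·(6−j)!.
Computing: 720 − 480 + 144 − 24 + 2 = 362.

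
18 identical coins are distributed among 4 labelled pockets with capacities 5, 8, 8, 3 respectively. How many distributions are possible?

By stars and bars, unrestricted non-negative solutions to x_1+…+x_4 = 18 number C(18+3,3) = 1330.
Subtract solutions that violate a single cap (substitute x_i' = x_i − (cap_i+1)): x_1 ≥ 6 gives C(15,3) = 455; x_2 ≥ 9 gives C(12,3) = 220; x_3 ≥ 9 gives C(12,3) = 220; x_4 ≥ 4 gives C(17,3) = 680. Together 1575.
Add back pairs where two caps are both exceeded: 20 + 20 + 165 + 1 + 56 + 56 = 318.
By inclusion–exclusion the count is 1330 − 1575 + 318 = 73.

73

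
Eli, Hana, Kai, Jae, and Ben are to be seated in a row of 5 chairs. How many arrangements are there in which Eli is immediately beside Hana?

Place the 3 others and the Eli-Hana pair as 4 objects in a line; the pair has 2 internal arrangements.
So the count is 2·(4)! = 48.

48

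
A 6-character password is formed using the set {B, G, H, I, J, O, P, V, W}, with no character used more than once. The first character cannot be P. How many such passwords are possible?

The first character has 9−1 = 8 choices (anything except P).
The remaining 5 characters are filled from the other 8 symbols without repetition: 8 × 7 × 6 × 5 × 4 = 6720.
Total: 8 × 6720 = 53760.

53760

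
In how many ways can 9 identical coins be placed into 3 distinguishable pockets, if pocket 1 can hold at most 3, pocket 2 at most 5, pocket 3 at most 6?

18

Ignoring the caps, the number of non-negative solutions to x_1+…+x_3 = 9 is C(11,2) = 55.
Subtract solutions that violate a single cap (substitute x_i' = x_i − (cap_i+1)): x_1 ≥ 4 gives C(7,2) = 21; x_2 ≥ 6 gives C(5,2) = 10; x_3 ≥ 7 gives C(4,2) = 6. Together 37.
No two caps can be exceeded simultaneously, so the pair terms are all 0.
By inclusion–exclusion the count is 55 − 37 + 0 = 18.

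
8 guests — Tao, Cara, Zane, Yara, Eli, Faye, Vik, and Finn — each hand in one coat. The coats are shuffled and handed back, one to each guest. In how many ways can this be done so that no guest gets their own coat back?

Count assignments avoiding every fixed point. For any j of the 8 guests fixed to their own coat, the other 8−j can be arranged in (8−j)! ways.
By inclusion–exclusion this is Σ_{j=0}^{8} (−1)^j C(8,j)·(8−j)!.
Computing: 40320 − 40320 + 20160 − 6720 + 1680 − 336 + 56 − 8 + 1 = 14833.

14833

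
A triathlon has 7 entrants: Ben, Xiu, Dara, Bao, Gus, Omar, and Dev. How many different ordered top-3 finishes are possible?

210

There are 7 choices for 1st place, 6 for 2nd, and 5 for 3rd.
That gives 7 × 6 × 5 = 210.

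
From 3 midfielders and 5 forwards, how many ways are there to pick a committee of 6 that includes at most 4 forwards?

25

Split by how many forwards are chosen (0 through 4).
Sum: C(5,0)·C(3,6) + C(5,1)·C(3,5) + C(5,2)·C(3,4) + C(5,3)·C(3,3) + C(5,4)·C(3,2) = 0 + 0 + 0 + 10 + 15 = 25.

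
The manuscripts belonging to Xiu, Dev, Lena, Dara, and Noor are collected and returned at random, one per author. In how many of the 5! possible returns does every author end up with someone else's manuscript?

This is the derangement count D_5: permutations of 5 items with no fixed point.
By inclusion–exclusion this is Σ_{j=0}^{5} (−1)^j C(5,j)·(5−j)!.
Computing: 120 − 120 + 60 − 20 + 5 − 1 = 44.

44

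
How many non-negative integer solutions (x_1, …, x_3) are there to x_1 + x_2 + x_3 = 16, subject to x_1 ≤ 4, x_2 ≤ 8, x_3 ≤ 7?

By stars and bars, unrestricted non-negative solutions to x_1+…+x_3 = 16 number C(16+2,2) = 153.
Subtract solutions that violate a single cap (substitute x_i' = x_i − (cap_i+1)): x_1 ≥ 5 gives C(13,2) = 78; x_2 ≥ 9 gives C(9,2) = 36; x_3 ≥ 8 gives C(10,2) = 45. Together 159.
Add back pairs where two caps are both exceeded: 6 + 10 + 0 = 16.
By inclusion–exclusion the count is 153 − 159 + 16 = 10.

10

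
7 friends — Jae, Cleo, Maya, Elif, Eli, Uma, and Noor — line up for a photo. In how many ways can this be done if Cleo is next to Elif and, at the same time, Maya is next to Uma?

Treat {Cleo,Elif} as one block (2 orders) and {Maya,Uma} as another (2 orders).
That leaves 5 units to arrange: 2 × 2 × 5! = 4 × 120 = 480.

480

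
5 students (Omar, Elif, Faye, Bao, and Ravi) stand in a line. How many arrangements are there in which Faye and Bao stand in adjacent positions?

Place the 3 others and the Faye-Bao pair as 4 objects in a line; the pair has 2 internal arrangements.
So the count is 2·(4)! = 48.

48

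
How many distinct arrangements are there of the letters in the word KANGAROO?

10080

The 8 letters of KANGAROO have repeats: A appearing twice and O appearing twice.
So there are 8! / (2!·2!) = 10080 distinguishable arrangements.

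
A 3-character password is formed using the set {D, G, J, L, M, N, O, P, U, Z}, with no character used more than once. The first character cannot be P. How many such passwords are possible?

648

The first character has 10−1 = 9 choices (anything except P).
The remaining 2 characters are filled from the other 9 symbols without repetition: 9 × 8 = 72.
Total: 9 × 72 = 648.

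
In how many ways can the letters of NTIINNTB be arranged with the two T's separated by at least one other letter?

Total arrangements of NTIINNTB: 8!/(3!·2!·2!) = 1680.
Arrangements with the T's together: treat TT as one letter, giving (7)!/(3!·2!) = 420.
Hence 1680 − 420 = 1260.

1260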